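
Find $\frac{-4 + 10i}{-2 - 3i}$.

Multiply numerator and denominator by conjugate (-2 + 3i):
= (-4 + 10i)(-2 + 3i) / ((-2)^2 + (-3)^2)
= (-22 - 32i) / 13
= -22/13 - (32/13)i


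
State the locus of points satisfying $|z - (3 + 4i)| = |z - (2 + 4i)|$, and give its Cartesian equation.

|z - z1| = |z - z2| means z is equidistant from z1 and z2,
i.e. the perpendicular bisector of the segment from (3, 4) to (2, 4) (midpoint (5/2, 4)).
With z = x + yi, square both sides:
(x - 3)^2 + (y - 4)^2 = (x - 2)^2 + (y - 4)^2
The x^2 and y^2 terms cancel: -2x + 0y = 20 - 25 = -5
Simplify: x = 5/2
Locus: Perpendicular bisector of the segment from (3, 4) to (2, 4): the line x = 5/2


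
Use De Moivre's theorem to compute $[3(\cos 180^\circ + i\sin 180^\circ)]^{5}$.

By De Moivre: z^n = r^n(cos(nθ) + i sin(nθ))
= 3^5(cos(5*180°) + i sin(5*180°))
= 243(cos 180° + i sin 180°)
= -243


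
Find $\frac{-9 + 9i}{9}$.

Divisor is real, so divide each part by 9:
= -1 + i


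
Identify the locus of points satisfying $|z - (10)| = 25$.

|z - z0| = r describes a circle centered at z0 with radius r
Here z0 = 10 and r = 25
Locus: Circle centered at (10, 0) with radius 25


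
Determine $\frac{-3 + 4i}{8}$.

Divisor is real, so divide each part by 8:
= -3/8 + (1/2)i


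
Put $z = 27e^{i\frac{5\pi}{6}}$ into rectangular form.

a = r cos θ = 27 * -sqrt(3)/2 = -27*sqrt(3)/2
b = r sin θ = 27 * 1/2 = 27/2
z = -27*sqrt(3)/2 + (27/2)i


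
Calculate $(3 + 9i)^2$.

(a + bi)^2 = a^2 - b^2 + 2abi
= 3^2 - 9^2 + 2*3*9i
= -72 + 54i


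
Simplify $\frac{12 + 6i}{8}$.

Divisor is real, so divide each part by 8:
= 3/2 + (3/4)i


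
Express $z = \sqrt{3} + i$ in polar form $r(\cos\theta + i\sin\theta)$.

r = |z| = sqrt(a^2 + b^2) = sqrt((sqrt(3))^2 + (1)^2) = sqrt(3 + 1) = sqrt(4) = 2
θ = arctan(b/a) = arctan(1/1.7321) (quadrant-adjusted) = 30°
z = 2(cos 30° + i sin 30°)


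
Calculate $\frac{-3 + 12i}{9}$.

Divisor is real, so divide each part by 9:
= -1/3 + (4/3)i


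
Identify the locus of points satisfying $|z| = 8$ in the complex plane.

|z| = 8 means sqrt(x^2 + y^2) = 8
This is a circle of radius 8 centered at the origin


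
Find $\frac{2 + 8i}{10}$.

Divisor is real, so divide each part by 10:
= 1/5 + (4/5)i


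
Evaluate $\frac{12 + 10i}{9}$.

Divisor is real, so divide each part by 9:
= 4/3 + (10/9)i


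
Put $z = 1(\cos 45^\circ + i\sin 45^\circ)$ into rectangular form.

a = r cos θ = 1 * sqrt(2)/2 = sqrt(2)/2
b = r sin θ = 1 * sqrt(2)/2 = sqrt(2)/2
z = sqrt(2)/2 + (sqrt(2)/2)i


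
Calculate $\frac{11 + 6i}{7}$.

Divisor is real, so divide each part by 7:
= 11/7 + (6/7)i


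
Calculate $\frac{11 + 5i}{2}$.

Divisor is real, so divide each part by 2:
= 11/2 + (5/2)i


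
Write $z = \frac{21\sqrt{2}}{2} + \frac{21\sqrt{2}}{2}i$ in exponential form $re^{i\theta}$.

r = |z| = sqrt((21*sqrt(2)/2)^2 + (21*sqrt(2)/2)^2) = sqrt(441/2 + 441/2) = sqrt(441) = 21
θ = arctan(b/a) = arctan(14.8492/14.8492) (quadrant-adjusted) = 45° = π/4
z = 21e^(i*π/4)


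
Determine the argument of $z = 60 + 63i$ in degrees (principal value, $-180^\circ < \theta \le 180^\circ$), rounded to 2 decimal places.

θ = arctan(b/a) = arctan(63/60) (quadrant-adjusted) = 46.40°


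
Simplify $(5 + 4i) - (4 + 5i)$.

(5 - 4) + (4 - 5)i = 1 - i


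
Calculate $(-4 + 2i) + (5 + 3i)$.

(-4 + 5) + (2 + 3)i = 1 + 5i


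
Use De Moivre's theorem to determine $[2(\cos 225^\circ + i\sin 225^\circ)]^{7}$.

By De Moivre: z^n = r^n(cos(nθ) + i sin(nθ))
= 2^7(cos(7*225°) + i sin(7*225°))
= 128(cos 135° + i sin 135°)
= -64*sqrt(2) + 64*sqrt(2)i


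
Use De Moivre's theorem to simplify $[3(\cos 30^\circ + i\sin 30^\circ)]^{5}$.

By De Moivre: z^n = r^n(cos(nθ) + i sin(nθ))
= 3^5(cos(5*30°) + i sin(5*30°))
= 243(cos 150° + i sin 150°)
= -243*sqrt(3)/2 + (243/2)i


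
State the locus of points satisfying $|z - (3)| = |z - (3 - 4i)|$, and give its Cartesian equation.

|z - z1| = |z - z2| means z is equidistant from z1 and z2,
i.e. the perpendicular bisector of the segment from (3, 0) to (3, -4) (midpoint (3, -2)).
With z = x + yi, square both sides:
(x - 3)^2 + (y - 0)^2 = (x - 3)^2 + (y - (-4))^2
The x^2 and y^2 terms cancel: 0x + (-8)y = 25 - 9 = 16
Simplify: y = -2
Locus: Perpendicular bisector of the segment from (3, 0) to (3, -4): the line y = -2


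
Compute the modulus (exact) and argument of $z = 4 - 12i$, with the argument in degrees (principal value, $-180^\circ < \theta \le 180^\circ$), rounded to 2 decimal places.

|z| = sqrt(4^2 + (-12)^2) = sqrt(160)
arg(z) = arctan(b/a) = arctan(-12/4) (quadrant-adjusted) = -71.57°


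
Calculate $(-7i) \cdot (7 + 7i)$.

(a1*a2 - b1*b2) + (a1*b2 + b1*a2)i
= (0 - (-49)) + (0 + (-49))i
= 49 - 49i


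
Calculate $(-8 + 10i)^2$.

(a + bi)^2 = a^2 - b^2 + 2abi
= (-8)^2 - 10^2 + 2*(-8)*10i
= -36 - 160i


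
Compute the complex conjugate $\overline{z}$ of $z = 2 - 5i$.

If z = a + bi, then conjugate(z) = a - bi
conjugate(2 - 5i) = 2 + 5i


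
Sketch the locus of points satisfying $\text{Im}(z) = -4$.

Im(z) = y where z = x + yi; the equation y = -4 is satisfied by all points with that y-coordinate
Locus: Horizontal line y = -4


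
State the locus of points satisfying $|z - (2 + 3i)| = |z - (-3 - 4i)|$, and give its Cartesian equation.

|z - z1| = |z - z2| means z is equidistant from z1 and z2,
i.e. the perpendicular bisector of the segment from (2, 3) to (-3, -4) (midpoint (-1/2, -1/2)).
With z = x + yi, square both sides:
(x - 2)^2 + (y - 3)^2 = (x - (-3))^2 + (y - (-4))^2
The x^2 and y^2 terms cancel: -10x + (-14)y = 25 - 13 = 12
Simplify: 5x + 7y = -6
Locus: Perpendicular bisector of the segment from (2, 3) to (-3, -4): the line 5x + 7y = -6


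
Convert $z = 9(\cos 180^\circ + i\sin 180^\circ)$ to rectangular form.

a = r cos θ = 9 * -1 = -9
b = r sin θ = 9 * 0 = 0
z = -9


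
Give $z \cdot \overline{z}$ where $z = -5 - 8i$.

z * conjugate(z) = |z|^2 = a^2 + b^2
= (-5)^2 + (-8)^2 = 89


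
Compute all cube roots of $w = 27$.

|w| = 27, arg(w) = 0°
Root modulus = 27^(1/3) = 3
Root arguments: θ_k = (0° + 360°k)/3 for k = 0, 1, ..., 2
Roots: 3, -3/2 + (3*sqrt(3)/2)i, -3/2 - (3*sqrt(3)/2)i


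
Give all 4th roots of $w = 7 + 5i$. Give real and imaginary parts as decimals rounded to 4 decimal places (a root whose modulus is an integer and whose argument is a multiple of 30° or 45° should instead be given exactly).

|w| = sqrt(74) ≈ 8.602325, arg(w) ≈ 35.537678°
Root modulus = sqrt(74)^(1/4) ≈ 1.712592
Root arguments: θ_k = (arg(w) + 360°k)/4 for k = 0, 1, ..., 3
Compute each root as (root modulus)(cos θ_k + i sin θ_k) using full-precision intermediates, then round to 4 decimal places.
Roots: 1.6920 + 0.2645i, -0.2645 + 1.6920i, -1.6920 - 0.2645i, 0.2645 - 1.6920i


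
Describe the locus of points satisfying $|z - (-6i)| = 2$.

|z - z0| = r describes a circle centered at z0 with radius r
Here z0 = -6i and r = 2
Locus: Circle centered at (0, -6) with radius 2


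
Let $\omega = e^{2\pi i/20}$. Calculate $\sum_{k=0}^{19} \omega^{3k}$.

Let ζ = ω^3 = e^(2πi·3/20). Since 20 ∤ 3, ζ ≠ 1.
Sum = Σ_{k=0}^{19} ζ^k = (ζ^20 - 1)/(ζ - 1) = (ω^{3·20} - 1)/(ζ - 1) = (1 - 1)/(ζ - 1) = 0


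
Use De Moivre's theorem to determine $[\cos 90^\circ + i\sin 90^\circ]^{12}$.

By De Moivre: z^n = r^n(cos(nθ) + i sin(nθ))
= 1^12(cos(12*90°) + i sin(12*90°))
= 1(cos 0° + i sin 0°)
= 1


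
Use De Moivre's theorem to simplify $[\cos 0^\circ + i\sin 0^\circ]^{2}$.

By De Moivre: z^n = r^n(cos(nθ) + i sin(nθ))
= 1^2(cos(2*0°) + i sin(2*0°))
= 1(cos 0° + i sin 0°)
= 1


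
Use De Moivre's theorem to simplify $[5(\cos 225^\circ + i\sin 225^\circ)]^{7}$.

By De Moivre: z^n = r^n(cos(nθ) + i sin(nθ))
= 5^7(cos(7*225°) + i sin(7*225°))
= 78125(cos 135° + i sin 135°)
= -78125*sqrt(2)/2 + (78125*sqrt(2)/2)i


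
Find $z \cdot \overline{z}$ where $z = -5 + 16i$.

z * conjugate(z) = |z|^2 = a^2 + b^2
= (-5)^2 + 16^2 = 281


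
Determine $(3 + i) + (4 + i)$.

(3 + 4) + (1 + 1)i = 7 + 2i


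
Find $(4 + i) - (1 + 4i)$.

(4 - 1) + (1 - 4)i = 3 - 3i


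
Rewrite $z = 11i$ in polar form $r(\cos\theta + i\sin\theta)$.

r = |z| = sqrt(a^2 + b^2) = sqrt((0)^2 + (11)^2) = sqrt(0 + 121) = sqrt(121) = 11
a = 0 and b > 0, so z lies on the positive imaginary axis: θ = 90°
z = 11(cos 90° + i sin 90°)


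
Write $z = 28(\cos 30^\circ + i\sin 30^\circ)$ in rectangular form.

a = r cos θ = 28 * sqrt(3)/2 = 14*sqrt(3)
b = r sin θ = 28 * 1/2 = 14
z = 14*sqrt(3) + 14i


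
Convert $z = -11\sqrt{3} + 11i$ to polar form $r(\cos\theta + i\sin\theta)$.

r = |z| = sqrt(a^2 + b^2) = sqrt((-11*sqrt(3))^2 + (11)^2) = sqrt(363 + 121) = sqrt(484) = 22
θ = arctan(b/a) = arctan(11/-19.0526) (quadrant-adjusted) = 150°
z = 22(cos 150° + i sin 150°)


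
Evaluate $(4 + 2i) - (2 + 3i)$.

(4 - 2) + (2 - 3)i = 2 - i


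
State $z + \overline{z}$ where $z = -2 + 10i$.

z + conjugate(z) = (a + bi) + (a - bi) = 2a
= 2 * (-2) = -4


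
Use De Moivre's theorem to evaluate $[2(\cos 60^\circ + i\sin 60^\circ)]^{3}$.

By De Moivre: z^n = r^n(cos(nθ) + i sin(nθ))
= 2^3(cos(3*60°) + i sin(3*60°))
= 8(cos 180° + i sin 180°)
= -8


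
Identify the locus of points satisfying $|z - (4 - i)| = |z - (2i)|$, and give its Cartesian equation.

|z - z1| = |z - z2| means z is equidistant from z1 and z2,
i.e. the perpendicular bisector of the segment from (4, -1) to (0, 2) (midpoint (2, 1/2)).
With z = x + yi, square both sides:
(x - 4)^2 + (y - (-1))^2 = (x - 0)^2 + (y - 2)^2
The x^2 and y^2 terms cancel: -8x + 6y = 4 - 17 = -13
Simplify: 8x - 6y = 13
Locus: Perpendicular bisector of the segment from (4, -1) to (0, 2): the line 8x - 6y = 13


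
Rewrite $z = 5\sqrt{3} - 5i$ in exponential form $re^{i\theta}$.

r = |z| = sqrt((5*sqrt(3))^2 + (-5)^2) = sqrt(75 + 25) = sqrt(100) = 10
θ = arctan(b/a) = arctan(-5/8.6603) (quadrant-adjusted) = -30° = -π/6
z = 10e^(-i*π/6)


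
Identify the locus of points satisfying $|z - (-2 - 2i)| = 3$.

|z - z0| = r describes a circle centered at z0 with radius r
Here z0 = -2 - 2i and r = 3
Locus: Circle centered at (-2, -2) with radius 3


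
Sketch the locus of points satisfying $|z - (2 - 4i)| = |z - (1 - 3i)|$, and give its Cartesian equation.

|z - z1| = |z - z2| means z is equidistant from z1 and z2,
i.e. the perpendicular bisector of the segment from (2, -4) to (1, -3) (midpoint (3/2, -7/2)).
With z = x + yi, square both sides:
(x - 2)^2 + (y - (-4))^2 = (x - 1)^2 + (y - (-3))^2
The x^2 and y^2 terms cancel: -2x + 2y = 10 - 20 = -10
Simplify: x - y = 5
Locus: Perpendicular bisector of the segment from (2, -4) to (1, -3): the line x - y = 5


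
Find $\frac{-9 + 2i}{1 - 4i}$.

Multiply numerator and denominator by conjugate (1 + 4i):
= (-9 + 2i)(1 + 4i) / (1^2 + (-4)^2)
= (-17 - 34i) / 17
= -1 - 2i


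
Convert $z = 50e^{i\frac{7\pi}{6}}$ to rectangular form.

a = r cos θ = 50 * -sqrt(3)/2 = -25*sqrt(3)
b = r sin θ = 50 * -1/2 = -25
z = -25*sqrt(3) - 25i


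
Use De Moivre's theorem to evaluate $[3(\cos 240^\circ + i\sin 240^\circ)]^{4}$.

By De Moivre: z^n = r^n(cos(nθ) + i sin(nθ))
= 3^4(cos(4*240°) + i sin(4*240°))
= 81(cos 240° + i sin 240°)
= -81/2 - (81*sqrt(3)/2)i


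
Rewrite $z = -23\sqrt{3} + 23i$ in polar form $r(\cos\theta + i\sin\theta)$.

r = |z| = sqrt(a^2 + b^2) = sqrt((-23*sqrt(3))^2 + (23)^2) = sqrt(1587 + 529) = sqrt(2116) = 46
θ = arctan(b/a) = arctan(23/-39.8372) (quadrant-adjusted) = 150°
z = 46(cos 150° + i sin 150°)


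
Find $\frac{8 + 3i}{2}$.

Divisor is real, so divide each part by 2:
= 4 + (3/2)i


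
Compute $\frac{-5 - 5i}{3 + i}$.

Multiply numerator and denominator by conjugate (3 - i):
= (-5 - 5i)(3 - i) / (3^2 + 1^2)
= (-20 - 10i) / 10
= -2 - i


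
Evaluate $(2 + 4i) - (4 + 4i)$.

(2 - 4) + (4 - 4)i = -2


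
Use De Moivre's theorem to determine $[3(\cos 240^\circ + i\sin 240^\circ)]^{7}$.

By De Moivre: z^n = r^n(cos(nθ) + i sin(nθ))
= 3^7(cos(7*240°) + i sin(7*240°))
= 2187(cos 240° + i sin 240°)
= -2187/2 - (2187*sqrt(3)/2)i


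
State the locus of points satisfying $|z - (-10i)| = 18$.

|z - z0| = r describes a circle centered at z0 with radius r
Here z0 = -10i and r = 18
Locus: Circle centered at (0, -10) with radius 18


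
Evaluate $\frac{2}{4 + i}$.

Multiply numerator and denominator by conjugate (4 - i):
= (2)(4 - i) / (4^2 + 1^2)
= (8 - 2i) / 17
= 8/17 - (2/17)i


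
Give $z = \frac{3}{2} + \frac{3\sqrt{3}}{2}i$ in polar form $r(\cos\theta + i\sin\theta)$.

r = |z| = sqrt(a^2 + b^2) = sqrt((3/2)^2 + (3*sqrt(3)/2)^2) = sqrt(9/4 + 27/4) = sqrt(9) = 3
θ = arctan(b/a) = arctan(2.5981/1.5) (quadrant-adjusted) = 60°
z = 3(cos 60° + i sin 60°)


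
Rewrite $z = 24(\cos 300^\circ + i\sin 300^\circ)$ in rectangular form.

a = r cos θ = 24 * 1/2 = 12
b = r sin θ = 24 * -sqrt(3)/2 = -12*sqrt(3)
z = 12 - 12*sqrt(3)i


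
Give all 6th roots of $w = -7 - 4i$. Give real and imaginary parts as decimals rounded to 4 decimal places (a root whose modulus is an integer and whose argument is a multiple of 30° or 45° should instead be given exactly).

|w| = sqrt(65) ≈ 8.062258, arg(w) ≈ 209.744881°
Root modulus = sqrt(65)^(1/6) ≈ 1.416042
Root arguments: θ_k = (arg(w) + 360°k)/6 for k = 0, 1, ..., 5
Compute each root as (root modulus)(cos θ_k + i sin θ_k) using full-precision intermediates, then round to 4 decimal places.
Roots: 1.1606 + 0.8113i, -0.1224 + 1.4107i, -1.2829 + 0.5994i, -1.1606 - 0.8113i, 0.1224 - 1.4107i, 1.2829 - 0.5994i


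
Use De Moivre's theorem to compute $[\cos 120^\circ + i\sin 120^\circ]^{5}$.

By De Moivre: z^n = r^n(cos(nθ) + i sin(nθ))
= 1^5(cos(5*120°) + i sin(5*120°))
= 1(cos 240° + i sin 240°)
= -1/2 - (sqrt(3)/2)i


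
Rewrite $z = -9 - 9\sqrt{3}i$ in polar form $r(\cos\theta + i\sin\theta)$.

r = |z| = sqrt(a^2 + b^2) = sqrt((-9)^2 + (-9*sqrt(3))^2) = sqrt(81 + 243) = sqrt(324) = 18
θ = arctan(b/a) = arctan(-15.5885/-9) (quadrant-adjusted) = 240°
z = 18(cos 240° + i sin 240°)


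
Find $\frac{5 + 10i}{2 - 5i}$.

Multiply numerator and denominator by conjugate (2 + 5i):
= (5 + 10i)(2 + 5i) / (2^2 + (-5)^2)
= (-40 + 45i) / 29
= -40/29 + (45/29)i


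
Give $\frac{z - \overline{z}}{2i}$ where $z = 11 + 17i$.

z - conjugate(z) = 2bi
(z - conjugate(z))/(2i) = 2bi/(2i) = b = 17


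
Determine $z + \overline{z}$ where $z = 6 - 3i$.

z + conjugate(z) = (a + bi) + (a - bi) = 2a
= 2 * 6 = 12


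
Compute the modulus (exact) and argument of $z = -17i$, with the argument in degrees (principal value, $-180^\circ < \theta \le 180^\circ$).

|z| = sqrt(0^2 + (-17)^2) = 17
a = 0 and b < 0, so z lies on the negative imaginary axis: arg(z) = -90°


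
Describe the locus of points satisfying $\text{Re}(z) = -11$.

Re(z) = x where z = x + yi; the equation x = -11 is satisfied by all points with that x-coordinate
Locus: Vertical line x = -11


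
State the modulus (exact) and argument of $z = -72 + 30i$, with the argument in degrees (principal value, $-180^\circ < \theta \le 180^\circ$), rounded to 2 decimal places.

|z| = sqrt((-72)^2 + 30^2) = 78
arg(z) = arctan(b/a) = arctan(30/-72) (quadrant-adjusted) = 157.38°


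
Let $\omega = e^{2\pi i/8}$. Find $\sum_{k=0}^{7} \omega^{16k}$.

Since 8 divides 16, ω^16 = (ω^8)^2 = 1^2 = 1, so every term is 1.
Sum = 8 · 1 = 8


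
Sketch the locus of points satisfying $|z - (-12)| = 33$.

|z - z0| = r describes a circle centered at z0 with radius r
Here z0 = -12 and r = 33
Locus: Circle centered at (-12, 0) with radius 33


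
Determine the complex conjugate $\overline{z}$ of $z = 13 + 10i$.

If z = a + bi, then conjugate(z) = a - bi
conjugate(13 + 10i) = 13 - 10i


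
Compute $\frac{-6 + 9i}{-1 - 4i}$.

Multiply numerator and denominator by conjugate (-1 + 4i):
= (-6 + 9i)(-1 + 4i) / ((-1)^2 + (-4)^2)
= (-30 - 33i) / 17
= -30/17 - (33/17)i


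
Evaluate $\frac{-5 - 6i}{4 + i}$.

Multiply numerator and denominator by conjugate (4 - i):
= (-5 - 6i)(4 - i) / (4^2 + 1^2)
= (-26 - 19i) / 17
= -26/17 - (19/17)i


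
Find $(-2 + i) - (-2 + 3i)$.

(-2 - (-2)) + (1 - 3)i = -2i


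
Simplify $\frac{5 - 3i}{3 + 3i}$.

Multiply numerator and denominator by conjugate (3 - 3i):
= (5 - 3i)(3 - 3i) / (3^2 + 3^2)
= (6 - 24i) / 18
Divide through by 6: (1 - 4i) / 3
= 1/3 - (4/3)i


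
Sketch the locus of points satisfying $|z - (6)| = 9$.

|z - z0| = r describes a circle centered at z0 with radius r
Here z0 = 6 and r = 9
Locus: Circle centered at (6, 0) with radius 9


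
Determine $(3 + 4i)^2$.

(a + bi)^2 = a^2 - b^2 + 2abi
= 3^2 - 4^2 + 2*3*4i
= -7 + 24i


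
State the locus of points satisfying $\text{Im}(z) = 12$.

Im(z) = y where z = x + yi; the equation y = 12 is satisfied by all points with that y-coordinate
Locus: Horizontal line y = 12


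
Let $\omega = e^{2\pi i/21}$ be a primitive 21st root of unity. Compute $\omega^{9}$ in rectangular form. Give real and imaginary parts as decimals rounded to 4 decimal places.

ω^9 = e^(2πi·9/21) = e^(i·6π/7)
= cos(6π/7) + i sin(6π/7)
= -0.9010 + 0.4339i


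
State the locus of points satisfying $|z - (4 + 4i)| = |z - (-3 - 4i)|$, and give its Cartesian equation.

|z - z1| = |z - z2| means z is equidistant from z1 and z2,
i.e. the perpendicular bisector of the segment from (4, 4) to (-3, -4) (midpoint (1/2, 0)).
With z = x + yi, square both sides:
(x - 4)^2 + (y - 4)^2 = (x - (-3))^2 + (y - (-4))^2
The x^2 and y^2 terms cancel: -14x + (-16)y = 25 - 32 = -7
Simplify: 14x + 16y = 7
Locus: Perpendicular bisector of the segment from (4, 4) to (-3, -4): the line 14x + 16y = 7


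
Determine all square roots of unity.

ω_k = e^(2πik/2) = cos(2πk/2) + i sin(2πk/2) for k = 0, 1, ..., 1
Roots: 1, -1


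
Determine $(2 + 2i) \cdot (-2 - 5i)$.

(a1*a2 - b1*b2) + (a1*b2 + b1*a2)i
= (-4 - (-10)) + (-10 + (-4))i
= 6 - 14i


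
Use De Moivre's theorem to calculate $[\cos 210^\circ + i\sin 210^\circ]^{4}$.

By De Moivre: z^n = r^n(cos(nθ) + i sin(nθ))
= 1^4(cos(4*210°) + i sin(4*210°))
= 1(cos 120° + i sin 120°)
= -1/2 + (sqrt(3)/2)i


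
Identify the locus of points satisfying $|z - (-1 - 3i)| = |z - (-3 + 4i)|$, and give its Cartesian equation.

|z - z1| = |z - z2| means z is equidistant from z1 and z2,
i.e. the perpendicular bisector of the segment from (-1, -3) to (-3, 4) (midpoint (-2, 1/2)).
With z = x + yi, square both sides:
(x - (-1))^2 + (y - (-3))^2 = (x - (-3))^2 + (y - 4)^2
The x^2 and y^2 terms cancel: -4x + 14y = 25 - 10 = 15
Simplify: 4x - 14y = -15
Locus: Perpendicular bisector of the segment from (-1, -3) to (-3, 4): the line 4x - 14y = -15


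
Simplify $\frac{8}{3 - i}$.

Multiply numerator and denominator by conjugate (3 + i):
= (8)(3 + i) / (3^2 + (-1)^2)
= (24 + 8i) / 10
Divide through by 2: (12 + 4i) / 5
= 12/5 + (4/5)i


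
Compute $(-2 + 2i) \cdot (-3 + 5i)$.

(a1*a2 - b1*b2) + (a1*b2 + b1*a2)i
= (6 - 10) + (-10 + (-6))i
= -4 - 16i


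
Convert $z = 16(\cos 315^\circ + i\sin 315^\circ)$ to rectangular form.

a = r cos θ = 16 * sqrt(2)/2 = 8*sqrt(2)
b = r sin θ = 16 * -sqrt(2)/2 = -8*sqrt(2)
z = 8*sqrt(2) - 8*sqrt(2)i


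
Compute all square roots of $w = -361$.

|w| = 361, arg(w) = 180°
Root modulus = 361^(1/2) = 19
Root arguments: θ_k = (180° + 360°k)/2 for k = 0, 1, ..., 1
Roots: 19i, -19i


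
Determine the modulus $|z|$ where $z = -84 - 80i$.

|z| = sqrt(a^2 + b^2) = sqrt((-84)^2 + (-80)^2) = sqrt(13456) = 116


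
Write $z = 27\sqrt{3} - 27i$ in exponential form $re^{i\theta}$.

r = |z| = sqrt((27*sqrt(3))^2 + (-27)^2) = sqrt(2187 + 729) = sqrt(2916) = 54
θ = arctan(b/a) = arctan(-27/46.7654) (quadrant-adjusted) = -30° = -π/6
z = 54e^(-i*π/6)


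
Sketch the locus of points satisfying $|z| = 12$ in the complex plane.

|z| = 12 means sqrt(x^2 + y^2) = 12
This is a circle of radius 12 centered at the origin


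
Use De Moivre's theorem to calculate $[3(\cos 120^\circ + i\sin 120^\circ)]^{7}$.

By De Moivre: z^n = r^n(cos(nθ) + i sin(nθ))
= 3^7(cos(7*120°) + i sin(7*120°))
= 2187(cos 120° + i sin 120°)
= -2187/2 + (2187*sqrt(3)/2)i


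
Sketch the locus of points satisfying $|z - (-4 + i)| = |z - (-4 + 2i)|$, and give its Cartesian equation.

|z - z1| = |z - z2| means z is equidistant from z1 and z2,
i.e. the perpendicular bisector of the segment from (-4, 1) to (-4, 2) (midpoint (-4, 3/2)).
With z = x + yi, square both sides:
(x - (-4))^2 + (y - 1)^2 = (x - (-4))^2 + (y - 2)^2
The x^2 and y^2 terms cancel: 0x + 2y = 20 - 17 = 3
Simplify: y = 3/2
Locus: Perpendicular bisector of the segment from (-4, 1) to (-4, 2): the line y = 3/2


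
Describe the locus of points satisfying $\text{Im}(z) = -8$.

Im(z) = y where z = x + yi; the equation y = -8 is satisfied by all points with that y-coordinate
Locus: Horizontal line y = -8


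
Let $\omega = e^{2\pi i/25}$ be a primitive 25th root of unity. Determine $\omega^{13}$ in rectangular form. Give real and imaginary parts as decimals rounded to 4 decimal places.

ω^13 = e^(2πi·13/25) = e^(i·26π/25)
= cos(26π/25) + i sin(26π/25)
= -0.9921 - 0.1253i


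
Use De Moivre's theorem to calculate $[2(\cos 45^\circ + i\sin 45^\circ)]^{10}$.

By De Moivre: z^n = r^n(cos(nθ) + i sin(nθ))
= 2^10(cos(10*45°) + i sin(10*45°))
= 1024(cos 90° + i sin 90°)
= 1024i


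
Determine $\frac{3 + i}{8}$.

Divisor is real, so divide each part by 8:
= 3/8 + (1/8)i


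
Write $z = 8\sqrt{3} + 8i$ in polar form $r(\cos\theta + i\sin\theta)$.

r = |z| = sqrt(a^2 + b^2) = sqrt((8*sqrt(3))^2 + (8)^2) = sqrt(192 + 64) = sqrt(256) = 16
θ = arctan(b/a) = arctan(8/13.8564) (quadrant-adjusted) = 30°
z = 16(cos 30° + i sin 30°)


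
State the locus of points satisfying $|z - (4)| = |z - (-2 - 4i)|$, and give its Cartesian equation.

|z - z1| = |z - z2| means z is equidistant from z1 and z2,
i.e. the perpendicular bisector of the segment from (4, 0) to (-2, -4) (midpoint (1, -2)).
With z = x + yi, square both sides:
(x - 4)^2 + (y - 0)^2 = (x - (-2))^2 + (y - (-4))^2
The x^2 and y^2 terms cancel: -12x + (-8)y = 20 - 16 = 4
Simplify: 3x + 2y = -1
Locus: Perpendicular bisector of the segment from (4, 0) to (-2, -4): the line 3x + 2y = -1


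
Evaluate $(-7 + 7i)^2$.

(a + bi)^2 = a^2 - b^2 + 2abi
= (-7)^2 - 7^2 + 2*(-7)*7i
= -98i


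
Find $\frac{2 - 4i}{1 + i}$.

Multiply numerator and denominator by conjugate (1 - i):
= (2 - 4i)(1 - i) / (1^2 + 1^2)
= (-2 - 6i) / 2
= -1 - 3i


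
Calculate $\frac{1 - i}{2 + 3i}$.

Multiply numerator and denominator by conjugate (2 - 3i):
= (1 - i)(2 - 3i) / (2^2 + 3^2)
= (-1 - 5i) / 13
= -1/13 - (5/13)i


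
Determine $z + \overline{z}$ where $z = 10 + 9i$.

z + conjugate(z) = (a + bi) + (a - bi) = 2a
= 2 * 10 = 20


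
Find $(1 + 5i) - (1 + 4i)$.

(1 - 1) + (5 - 4)i = i


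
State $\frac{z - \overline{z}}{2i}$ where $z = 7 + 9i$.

z - conjugate(z) = 2bi
(z - conjugate(z))/(2i) = 2bi/(2i) = b = 9


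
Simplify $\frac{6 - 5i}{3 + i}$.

Multiply numerator and denominator by conjugate (3 - i):
= (6 - 5i)(3 - i) / (3^2 + 1^2)
= (13 - 21i) / 10
= 13/10 - (21/10)i


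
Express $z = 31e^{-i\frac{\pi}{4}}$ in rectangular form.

a = r cos θ = 31 * sqrt(2)/2 = 31*sqrt(2)/2
b = r sin θ = 31 * -sqrt(2)/2 = -31*sqrt(2)/2
z = 31*sqrt(2)/2 - (31*sqrt(2)/2)i


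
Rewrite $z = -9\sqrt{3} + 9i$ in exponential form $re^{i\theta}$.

r = |z| = sqrt((-9*sqrt(3))^2 + (9)^2) = sqrt(243 + 81) = sqrt(324) = 18
θ = arctan(b/a) = arctan(9/-15.5885) (quadrant-adjusted) = 150° = 5π/6
z = 18e^(i*5π/6)


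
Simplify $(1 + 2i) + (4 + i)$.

(1 + 4) + (2 + 1)i = 5 + 3i


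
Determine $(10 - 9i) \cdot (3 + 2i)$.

(a1*a2 - b1*b2) + (a1*b2 + b1*a2)i
= (30 - (-18)) + (20 + (-27))i
= 48 - 7i


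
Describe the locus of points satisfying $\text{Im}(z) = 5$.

Im(z) = y where z = x + yi; the equation y = 5 is satisfied by all points with that y-coordinate
Locus: Horizontal line y = 5


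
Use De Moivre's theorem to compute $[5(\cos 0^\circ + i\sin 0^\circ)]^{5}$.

By De Moivre: z^n = r^n(cos(nθ) + i sin(nθ))
= 5^5(cos(5*0°) + i sin(5*0°))
= 3125(cos 0° + i sin 0°)
= 3125


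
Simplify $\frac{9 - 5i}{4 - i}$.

Multiply numerator and denominator by conjugate (4 + i):
= (9 - 5i)(4 + i) / (4^2 + (-1)^2)
= (41 - 11i) / 17
= 41/17 - (11/17)i


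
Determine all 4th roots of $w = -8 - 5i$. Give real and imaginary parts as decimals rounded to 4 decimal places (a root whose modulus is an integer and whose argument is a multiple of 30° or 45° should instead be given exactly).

|w| = sqrt(89) ≈ 9.433981, arg(w) ≈ 212.005383°
Root modulus = sqrt(89)^(1/4) ≈ 1.752563
Root arguments: θ_k = (arg(w) + 360°k)/4 for k = 0, 1, ..., 3
Compute each root as (root modulus)(cos θ_k + i sin θ_k) using full-precision intermediates, then round to 4 decimal places.
Roots: 1.0547 + 1.3997i, -1.3997 + 1.0547i, -1.0547 - 1.3997i, 1.3997 - 1.0547i


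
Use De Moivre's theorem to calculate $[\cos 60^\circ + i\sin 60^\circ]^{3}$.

By De Moivre: z^n = r^n(cos(nθ) + i sin(nθ))
= 1^3(cos(3*60°) + i sin(3*60°))
= 1(cos 180° + i sin 180°)
= -1


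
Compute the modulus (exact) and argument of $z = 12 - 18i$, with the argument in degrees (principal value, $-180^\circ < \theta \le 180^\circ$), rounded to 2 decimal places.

|z| = sqrt(12^2 + (-18)^2) = sqrt(468)
arg(z) = arctan(b/a) = arctan(-18/12) (quadrant-adjusted) = -56.31°


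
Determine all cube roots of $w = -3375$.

|w| = 3375, arg(w) = 180°
Root modulus = 3375^(1/3) = 15
Root arguments: θ_k = (180° + 360°k)/3 for k = 0, 1, ..., 2
Roots: 15/2 + (15*sqrt(3)/2)i, -15, 15/2 - (15*sqrt(3)/2)i


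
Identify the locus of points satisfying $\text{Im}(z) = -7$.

Im(z) = y where z = x + yi; the equation y = -7 is satisfied by all points with that y-coordinate
Locus: Horizontal line y = -7


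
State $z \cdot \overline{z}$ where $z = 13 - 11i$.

z * conjugate(z) = |z|^2 = a^2 + b^2
= 13^2 + (-11)^2 = 290


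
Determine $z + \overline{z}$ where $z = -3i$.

z + conjugate(z) = (a + bi) + (a - bi) = 2a
= 2 * 0 = 0


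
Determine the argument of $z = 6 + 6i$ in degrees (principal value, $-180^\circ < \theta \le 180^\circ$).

θ = arctan(b/a) = arctan(6/6) (quadrant-adjusted) = 45°


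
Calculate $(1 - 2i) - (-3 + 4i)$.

(1 - (-3)) + (-2 - 4)i = 4 - 6i


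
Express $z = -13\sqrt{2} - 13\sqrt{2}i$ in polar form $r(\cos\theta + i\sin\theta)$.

r = |z| = sqrt(a^2 + b^2) = sqrt((-13*sqrt(2))^2 + (-13*sqrt(2))^2) = sqrt(338 + 338) = sqrt(676) = 26
θ = arctan(b/a) = arctan(-18.3848/-18.3848) (quadrant-adjusted) = 225°
z = 26(cos 225° + i sin 225°)


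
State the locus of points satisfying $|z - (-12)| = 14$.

|z - z0| = r describes a circle centered at z0 with radius r
Here z0 = -12 and r = 14
Locus: Circle centered at (-12, 0) with radius 14


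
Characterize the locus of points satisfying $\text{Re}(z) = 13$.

Re(z) = x where z = x + yi; the equation x = 13 is satisfied by all points with that x-coordinate
Locus: Vertical line x = 13


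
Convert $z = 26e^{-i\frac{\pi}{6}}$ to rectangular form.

a = r cos θ = 26 * sqrt(3)/2 = 13*sqrt(3)
b = r sin θ = 26 * -1/2 = -13
z = 13*sqrt(3) - 13i


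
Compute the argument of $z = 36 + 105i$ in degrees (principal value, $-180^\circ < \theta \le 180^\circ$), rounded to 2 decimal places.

θ = arctan(b/a) = arctan(105/36) (quadrant-adjusted) = 71.08°


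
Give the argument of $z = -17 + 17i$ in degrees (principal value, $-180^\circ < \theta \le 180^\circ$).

θ = arctan(b/a) = arctan(17/-17) (quadrant-adjusted) = 135°


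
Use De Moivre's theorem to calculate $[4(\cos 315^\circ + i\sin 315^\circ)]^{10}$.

By De Moivre: z^n = r^n(cos(nθ) + i sin(nθ))
= 4^10(cos(10*315°) + i sin(10*315°))
= 1048576(cos 270° + i sin 270°)
= -1048576i


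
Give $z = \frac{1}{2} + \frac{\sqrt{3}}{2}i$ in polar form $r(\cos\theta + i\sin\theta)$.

r = |z| = sqrt(a^2 + b^2) = sqrt((1/2)^2 + (sqrt(3)/2)^2) = sqrt(1/4 + 3/4) = sqrt(1) = 1
θ = arctan(b/a) = arctan(0.866/0.5) (quadrant-adjusted) = 60°
z = 1(cos 60° + i sin 60°)


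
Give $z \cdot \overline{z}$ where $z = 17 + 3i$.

z * conjugate(z) = |z|^2 = a^2 + b^2
= 17^2 + 3^2 = 298


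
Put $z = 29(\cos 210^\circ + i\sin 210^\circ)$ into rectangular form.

a = r cos θ = 29 * -sqrt(3)/2 = -29*sqrt(3)/2
b = r sin θ = 29 * -1/2 = -29/2
z = -29*sqrt(3)/2 - (29/2)i


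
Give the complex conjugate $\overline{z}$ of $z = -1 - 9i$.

If z = a + bi, then conjugate(z) = a - bi
conjugate(-1 - 9i) = -1 + 9i


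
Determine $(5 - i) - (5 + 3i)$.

(5 - 5) + (-1 - 3)i = -4i


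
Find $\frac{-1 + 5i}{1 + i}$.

Multiply numerator and denominator by conjugate (1 - i):
= (-1 + 5i)(1 - i) / (1^2 + 1^2)
= (4 + 6i) / 2
= 2 + 3i


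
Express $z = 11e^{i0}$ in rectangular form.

a = r cos θ = 11 * 1 = 11
b = r sin θ = 11 * 0 = 0
z = 11


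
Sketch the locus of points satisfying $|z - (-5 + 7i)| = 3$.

|z - z0| = r describes a circle centered at z0 with radius r
Here z0 = -5 + 7i and r = 3
Locus: Circle centered at (-5, 7) with radius 3


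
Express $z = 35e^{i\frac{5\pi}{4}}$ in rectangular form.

a = r cos θ = 35 * -sqrt(2)/2 = -35*sqrt(2)/2
b = r sin θ = 35 * -sqrt(2)/2 = -35*sqrt(2)/2
z = -35*sqrt(2)/2 - (35*sqrt(2)/2)i


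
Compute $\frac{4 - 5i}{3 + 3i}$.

Multiply numerator and denominator by conjugate (3 - 3i):
= (4 - 5i)(3 - 3i) / (3^2 + 3^2)
= (-3 - 27i) / 18
Divide through by 3: (-1 - 9i) / 6
= -1/6 - (3/2)i


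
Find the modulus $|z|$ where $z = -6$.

|z| = sqrt(a^2 + b^2) = sqrt((-6)^2 + 0^2) = sqrt(36) = 6


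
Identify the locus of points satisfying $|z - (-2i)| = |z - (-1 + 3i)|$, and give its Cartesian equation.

|z - z1| = |z - z2| means z is equidistant from z1 and z2,
i.e. the perpendicular bisector of the segment from (0, -2) to (-1, 3) (midpoint (-1/2, 1/2)).
With z = x + yi, square both sides:
(x - 0)^2 + (y - (-2))^2 = (x - (-1))^2 + (y - 3)^2
The x^2 and y^2 terms cancel: -2x + 10y = 10 - 4 = 6
Simplify: x - 5y = -3
Locus: Perpendicular bisector of the segment from (0, -2) to (-1, 3): the line x - 5y = -3


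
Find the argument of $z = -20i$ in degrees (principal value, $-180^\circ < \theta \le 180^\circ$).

a = 0 and b < 0, so z lies on the negative imaginary axis: θ = -90°


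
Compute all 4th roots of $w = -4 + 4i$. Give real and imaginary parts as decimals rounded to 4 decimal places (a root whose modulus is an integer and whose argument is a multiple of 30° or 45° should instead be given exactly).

|w| = sqrt(32) ≈ 5.656854, arg(w) = 135°
Root modulus = sqrt(32)^(1/4) ≈ 1.542211
Root arguments: θ_k = (135° + 360°k)/4 for k = 0, 1, ..., 3
Compute each root as (root modulus)(cos θ_k + i sin θ_k) using full-precision intermediates, then round to 4 decimal places.
Roots: 1.2823 + 0.8568i, -0.8568 + 1.2823i, -1.2823 - 0.8568i, 0.8568 - 1.2823i


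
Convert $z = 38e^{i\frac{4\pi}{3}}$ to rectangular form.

a = r cos θ = 38 * -1/2 = -19
b = r sin θ = 38 * -sqrt(3)/2 = -19*sqrt(3)
z = -19 - 19*sqrt(3)i


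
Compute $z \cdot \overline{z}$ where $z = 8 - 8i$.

z * conjugate(z) = |z|^2 = a^2 + b^2
= 8^2 + (-8)^2 = 128


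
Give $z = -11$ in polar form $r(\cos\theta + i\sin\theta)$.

r = |z| = sqrt(a^2 + b^2) = sqrt((-11)^2 + (0)^2) = sqrt(121 + 0) = sqrt(121) = 11
b = 0 and a < 0, so z lies on the negative real axis: θ = 180°
z = 11(cos 180° + i sin 180°)


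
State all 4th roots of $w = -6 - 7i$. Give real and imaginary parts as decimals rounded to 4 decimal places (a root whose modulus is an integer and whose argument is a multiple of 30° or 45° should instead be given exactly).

|w| = sqrt(85) ≈ 9.219544, arg(w) ≈ 229.398705°
Root modulus = sqrt(85)^(1/4) ≈ 1.742518
Root arguments: θ_k = (arg(w) + 360°k)/4 for k = 0, 1, ..., 3
Compute each root as (root modulus)(cos θ_k + i sin θ_k) using full-precision intermediates, then round to 4 decimal places.
Roots: 0.9401 + 1.4672i, -1.4672 + 0.9401i, -0.9401 - 1.4672i, 1.4672 - 0.9401i


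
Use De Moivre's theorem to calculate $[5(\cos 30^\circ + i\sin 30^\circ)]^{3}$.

By De Moivre: z^n = r^n(cos(nθ) + i sin(nθ))
= 5^3(cos(3*30°) + i sin(3*30°))
= 125(cos 90° + i sin 90°)
= 125i


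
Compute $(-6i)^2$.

(a + bi)^2 = a^2 - b^2 + 2abi
= 0^2 - (-6)^2 + 2*0*(-6)i
= -36


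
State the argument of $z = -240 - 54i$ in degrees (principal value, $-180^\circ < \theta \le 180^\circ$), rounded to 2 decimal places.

θ = arctan(b/a) = arctan(-54/-240) (quadrant-adjusted) = -167.32°


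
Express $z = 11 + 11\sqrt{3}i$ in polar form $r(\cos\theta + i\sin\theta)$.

r = |z| = sqrt(a^2 + b^2) = sqrt((11)^2 + (11*sqrt(3))^2) = sqrt(121 + 363) = sqrt(484) = 22
θ = arctan(b/a) = arctan(19.0526/11) (quadrant-adjusted) = 60°
z = 22(cos 60° + i sin 60°)


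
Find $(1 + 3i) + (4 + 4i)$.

(1 + 4) + (3 + 4)i = 5 + 7i


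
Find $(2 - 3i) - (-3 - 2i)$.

(2 - (-3)) + (-3 - (-2))i = 5 - i


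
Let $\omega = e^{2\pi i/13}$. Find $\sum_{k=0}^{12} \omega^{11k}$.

Let ζ = ω^11 = e^(2πi·11/13). Since 13 ∤ 11, ζ ≠ 1.
Sum = Σ_{k=0}^{12} ζ^k = (ζ^13 - 1)/(ζ - 1) = (ω^{11·13} - 1)/(ζ - 1) = (1 - 1)/(ζ - 1) = 0


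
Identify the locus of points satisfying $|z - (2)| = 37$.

|z - z0| = r describes a circle centered at z0 with radius r
Here z0 = 2 and r = 37
Locus: Circle centered at (2, 0) with radius 37


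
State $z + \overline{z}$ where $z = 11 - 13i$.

z + conjugate(z) = (a + bi) + (a - bi) = 2a
= 2 * 11 = 22


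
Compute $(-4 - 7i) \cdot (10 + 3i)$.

(a1*a2 - b1*b2) + (a1*b2 + b1*a2)i
= (-40 - (-21)) + (-12 + (-70))i
= -19 - 82i


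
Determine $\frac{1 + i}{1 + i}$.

Multiply numerator and denominator by conjugate (1 - i):
= (1 + i)(1 - i) / (1^2 + 1^2)
= (2) / 2
= 1


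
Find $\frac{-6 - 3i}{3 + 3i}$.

Multiply numerator and denominator by conjugate (3 - 3i):
= (-6 - 3i)(3 - 3i) / (3^2 + 3^2)
= (-27 + 9i) / 18
Divide through by 9: (-3 + i) / 2
= -3/2 + (1/2)i


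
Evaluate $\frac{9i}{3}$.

Divisor is real, so divide each part by 3:
= 3i


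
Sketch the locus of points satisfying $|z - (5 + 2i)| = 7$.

|z - z0| = r describes a circle centered at z0 with radius r
Here z0 = 5 + 2i and r = 7
Locus: Circle centered at (5, 2) with radius 7


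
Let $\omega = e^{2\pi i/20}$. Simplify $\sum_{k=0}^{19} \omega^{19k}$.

Let ζ = ω^19 = e^(2πi·19/20). Since 20 ∤ 19, ζ ≠ 1.
Sum = Σ_{k=0}^{19} ζ^k = (ζ^20 - 1)/(ζ - 1) = (ω^{19·20} - 1)/(ζ - 1) = (1 - 1)/(ζ - 1) = 0


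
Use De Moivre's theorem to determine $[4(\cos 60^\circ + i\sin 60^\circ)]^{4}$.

By De Moivre: z^n = r^n(cos(nθ) + i sin(nθ))
= 4^4(cos(4*60°) + i sin(4*60°))
= 256(cos 240° + i sin 240°)
= -128 - 128*sqrt(3)i


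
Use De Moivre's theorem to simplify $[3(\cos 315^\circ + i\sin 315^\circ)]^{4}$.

By De Moivre: z^n = r^n(cos(nθ) + i sin(nθ))
= 3^4(cos(4*315°) + i sin(4*315°))
= 81(cos 180° + i sin 180°)
= -81


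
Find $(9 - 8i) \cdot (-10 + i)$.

(a1*a2 - b1*b2) + (a1*b2 + b1*a2)i
= (-90 - (-8)) + (9 + 80)i
= -82 + 89i


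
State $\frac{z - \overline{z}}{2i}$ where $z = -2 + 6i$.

z - conjugate(z) = 2bi
(z - conjugate(z))/(2i) = 2bi/(2i) = b = 6


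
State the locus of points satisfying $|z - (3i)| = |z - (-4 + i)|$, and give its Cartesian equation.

|z - z1| = |z - z2| means z is equidistant from z1 and z2,
i.e. the perpendicular bisector of the segment from (0, 3) to (-4, 1) (midpoint (-2, 2)).
With z = x + yi, square both sides:
(x - 0)^2 + (y - 3)^2 = (x - (-4))^2 + (y - 1)^2
The x^2 and y^2 terms cancel: -8x + (-4)y = 17 - 9 = 8
Simplify: 2x + y = -2
Locus: Perpendicular bisector of the segment from (0, 3) to (-4, 1): the line 2x + y = -2


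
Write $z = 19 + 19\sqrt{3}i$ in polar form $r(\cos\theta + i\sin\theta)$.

r = |z| = sqrt(a^2 + b^2) = sqrt((19)^2 + (19*sqrt(3))^2) = sqrt(361 + 1083) = sqrt(1444) = 38
θ = arctan(b/a) = arctan(32.909/19) (quadrant-adjusted) = 60°
z = 38(cos 60° + i sin 60°)


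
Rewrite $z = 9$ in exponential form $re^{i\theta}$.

r = |z| = sqrt((9)^2 + (0)^2) = sqrt(81 + 0) = sqrt(81) = 9
b = 0 and a > 0, so z lies on the positive real axis: θ = 0
z = 9e^(i*0) = 9


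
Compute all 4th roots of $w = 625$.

|w| = 625, arg(w) = 0°
Root modulus = 625^(1/4) = 5
Root arguments: θ_k = (0° + 360°k)/4 for k = 0, 1, ..., 3
Roots: 5, 5i, -5, -5i


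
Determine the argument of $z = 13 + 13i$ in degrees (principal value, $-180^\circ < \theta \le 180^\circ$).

θ = arctan(b/a) = arctan(13/13) (quadrant-adjusted) = 45°


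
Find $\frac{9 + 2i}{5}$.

Divisor is real, so divide each part by 5:
= 9/5 + (2/5)i


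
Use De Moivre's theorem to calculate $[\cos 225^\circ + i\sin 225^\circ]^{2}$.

By De Moivre: z^n = r^n(cos(nθ) + i sin(nθ))
= 1^2(cos(2*225°) + i sin(2*225°))
= 1(cos 90° + i sin 90°)
= i


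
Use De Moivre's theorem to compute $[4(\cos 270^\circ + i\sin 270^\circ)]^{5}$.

By De Moivre: z^n = r^n(cos(nθ) + i sin(nθ))
= 4^5(cos(5*270°) + i sin(5*270°))
= 1024(cos 270° + i sin 270°)
= -1024i


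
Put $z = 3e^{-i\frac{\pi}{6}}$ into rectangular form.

a = r cos θ = 3 * sqrt(3)/2 = 3*sqrt(3)/2
b = r sin θ = 3 * -1/2 = -3/2
z = 3*sqrt(3)/2 - (3/2)i


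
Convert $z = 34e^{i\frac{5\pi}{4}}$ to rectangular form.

a = r cos θ = 34 * -sqrt(2)/2 = -17*sqrt(2)
b = r sin θ = 34 * -sqrt(2)/2 = -17*sqrt(2)
z = -17*sqrt(2) - 17*sqrt(2)i


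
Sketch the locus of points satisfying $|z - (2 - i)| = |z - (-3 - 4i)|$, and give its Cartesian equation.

|z - z1| = |z - z2| means z is equidistant from z1 and z2,
i.e. the perpendicular bisector of the segment from (2, -1) to (-3, -4) (midpoint (-1/2, -5/2)).
With z = x + yi, square both sides:
(x - 2)^2 + (y - (-1))^2 = (x - (-3))^2 + (y - (-4))^2
The x^2 and y^2 terms cancel: -10x + (-6)y = 25 - 5 = 20
Simplify: 5x + 3y = -10
Locus: Perpendicular bisector of the segment from (2, -1) to (-3, -4): the line 5x + 3y = -10


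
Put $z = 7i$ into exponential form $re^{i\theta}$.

r = |z| = sqrt((0)^2 + (7)^2) = sqrt(0 + 49) = sqrt(49) = 7
a = 0 and b > 0, so z lies on the positive imaginary axis: θ = 90° = π/2
z = 7e^(i*π/2)


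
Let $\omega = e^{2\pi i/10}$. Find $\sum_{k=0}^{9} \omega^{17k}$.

Let ζ = ω^17 = e^(2πi·17/10). Since 10 ∤ 17, ζ ≠ 1.
Sum = Σ_{k=0}^{9} ζ^k = (ζ^10 - 1)/(ζ - 1) = (ω^{17·10} - 1)/(ζ - 1) = (1 - 1)/(ζ - 1) = 0


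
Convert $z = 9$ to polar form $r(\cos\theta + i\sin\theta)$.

r = |z| = sqrt(a^2 + b^2) = sqrt((9)^2 + (0)^2) = sqrt(81 + 0) = sqrt(81) = 9
b = 0 and a > 0, so z lies on the positive real axis: θ = 0°
z = 9(cos 0° + i sin 0°)


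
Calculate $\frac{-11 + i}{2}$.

Divisor is real, so divide each part by 2:
= -11/2 + (1/2)i


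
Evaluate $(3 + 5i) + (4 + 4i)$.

(3 + 4) + (5 + 4)i = 7 + 9i


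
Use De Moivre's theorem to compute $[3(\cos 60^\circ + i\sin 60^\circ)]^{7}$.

By De Moivre: z^n = r^n(cos(nθ) + i sin(nθ))
= 3^7(cos(7*60°) + i sin(7*60°))
= 2187(cos 60° + i sin 60°)
= 2187/2 + (2187*sqrt(3)/2)i


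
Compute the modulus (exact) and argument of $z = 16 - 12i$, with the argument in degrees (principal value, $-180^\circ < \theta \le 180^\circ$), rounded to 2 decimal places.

|z| = sqrt(16^2 + (-12)^2) = 20
arg(z) = arctan(b/a) = arctan(-12/16) (quadrant-adjusted) = -36.87°
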